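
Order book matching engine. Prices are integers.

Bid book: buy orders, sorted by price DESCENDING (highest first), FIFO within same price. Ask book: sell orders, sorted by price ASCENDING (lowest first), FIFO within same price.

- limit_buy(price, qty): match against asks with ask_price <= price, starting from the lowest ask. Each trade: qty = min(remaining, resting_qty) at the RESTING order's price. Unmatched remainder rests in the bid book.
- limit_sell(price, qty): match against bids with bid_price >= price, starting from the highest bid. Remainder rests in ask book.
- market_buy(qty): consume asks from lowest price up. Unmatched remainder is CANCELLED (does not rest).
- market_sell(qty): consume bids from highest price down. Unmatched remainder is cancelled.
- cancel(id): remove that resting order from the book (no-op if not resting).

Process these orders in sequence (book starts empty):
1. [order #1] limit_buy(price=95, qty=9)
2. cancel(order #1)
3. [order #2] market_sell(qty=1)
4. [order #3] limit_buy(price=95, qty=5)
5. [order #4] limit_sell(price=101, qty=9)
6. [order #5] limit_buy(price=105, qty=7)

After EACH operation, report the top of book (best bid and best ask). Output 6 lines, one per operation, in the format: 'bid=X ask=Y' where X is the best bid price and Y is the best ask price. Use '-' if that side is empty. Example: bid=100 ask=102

After op 1 [order #1] limit_buy(price=95, qty=9): fills=none; bids=[#1:9@95] asks=[-]
After op 2 cancel(order #1): fills=none; bids=[-] asks=[-]
After op 3 [order #2] market_sell(qty=1): fills=none; bids=[-] asks=[-]
After op 4 [order #3] limit_buy(price=95, qty=5): fills=none; bids=[#3:5@95] asks=[-]
After op 5 [order #4] limit_sell(price=101, qty=9): fills=none; bids=[#3:5@95] asks=[#4:9@101]
After op 6 [order #5] limit_buy(price=105, qty=7): fills=#5x#4:7@101; bids=[#3:5@95] asks=[#4:2@101]

Answer: bid=95 ask=-
bid=- ask=-
bid=- ask=-
bid=95 ask=-
bid=95 ask=101
bid=95 ask=101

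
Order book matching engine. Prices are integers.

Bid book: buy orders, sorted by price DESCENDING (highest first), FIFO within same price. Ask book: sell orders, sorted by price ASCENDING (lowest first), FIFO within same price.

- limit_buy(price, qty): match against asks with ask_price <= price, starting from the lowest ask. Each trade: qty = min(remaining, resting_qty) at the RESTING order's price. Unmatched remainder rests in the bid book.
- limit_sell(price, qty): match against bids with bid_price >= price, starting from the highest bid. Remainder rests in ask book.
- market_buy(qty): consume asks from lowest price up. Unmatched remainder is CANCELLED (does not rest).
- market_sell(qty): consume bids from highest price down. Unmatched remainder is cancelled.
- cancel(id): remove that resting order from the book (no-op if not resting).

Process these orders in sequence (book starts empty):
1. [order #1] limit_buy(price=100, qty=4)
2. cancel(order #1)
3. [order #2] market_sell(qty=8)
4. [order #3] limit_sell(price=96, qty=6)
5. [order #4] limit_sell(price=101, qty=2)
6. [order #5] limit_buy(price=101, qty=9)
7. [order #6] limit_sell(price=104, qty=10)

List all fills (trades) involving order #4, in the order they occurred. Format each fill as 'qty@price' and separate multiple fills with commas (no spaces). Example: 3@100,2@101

After op 1 [order #1] limit_buy(price=100, qty=4): fills=none; bids=[#1:4@100] asks=[-]
After op 2 cancel(order #1): fills=none; bids=[-] asks=[-]
After op 3 [order #2] market_sell(qty=8): fills=none; bids=[-] asks=[-]
After op 4 [order #3] limit_sell(price=96, qty=6): fills=none; bids=[-] asks=[#3:6@96]
After op 5 [order #4] limit_sell(price=101, qty=2): fills=none; bids=[-] asks=[#3:6@96 #4:2@101]
After op 6 [order #5] limit_buy(price=101, qty=9): fills=#5x#3:6@96 #5x#4:2@101; bids=[#5:1@101] asks=[-]
After op 7 [order #6] limit_sell(price=104, qty=10): fills=none; bids=[#5:1@101] asks=[#6:10@104]

Answer: 2@101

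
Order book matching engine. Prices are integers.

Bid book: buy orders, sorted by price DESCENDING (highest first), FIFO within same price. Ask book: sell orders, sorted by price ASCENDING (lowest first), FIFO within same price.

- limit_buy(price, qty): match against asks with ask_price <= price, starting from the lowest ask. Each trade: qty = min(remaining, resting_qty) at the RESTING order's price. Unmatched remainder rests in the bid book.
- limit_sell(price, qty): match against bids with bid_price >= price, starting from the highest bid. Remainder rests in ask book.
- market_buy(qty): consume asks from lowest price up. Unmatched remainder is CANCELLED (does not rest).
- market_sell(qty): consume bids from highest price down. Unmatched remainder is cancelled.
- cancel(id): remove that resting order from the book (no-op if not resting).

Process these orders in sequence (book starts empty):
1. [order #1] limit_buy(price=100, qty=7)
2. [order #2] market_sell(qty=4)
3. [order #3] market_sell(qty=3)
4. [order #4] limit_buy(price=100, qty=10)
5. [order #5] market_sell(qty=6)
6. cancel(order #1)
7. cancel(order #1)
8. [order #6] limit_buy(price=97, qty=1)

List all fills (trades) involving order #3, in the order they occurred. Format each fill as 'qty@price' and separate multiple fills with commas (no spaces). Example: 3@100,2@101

After op 1 [order #1] limit_buy(price=100, qty=7): fills=none; bids=[#1:7@100] asks=[-]
After op 2 [order #2] market_sell(qty=4): fills=#1x#2:4@100; bids=[#1:3@100] asks=[-]
After op 3 [order #3] market_sell(qty=3): fills=#1x#3:3@100; bids=[-] asks=[-]
After op 4 [order #4] limit_buy(price=100, qty=10): fills=none; bids=[#4:10@100] asks=[-]
After op 5 [order #5] market_sell(qty=6): fills=#4x#5:6@100; bids=[#4:4@100] asks=[-]
After op 6 cancel(order #1): fills=none; bids=[#4:4@100] asks=[-]
After op 7 cancel(order #1): fills=none; bids=[#4:4@100] asks=[-]
After op 8 [order #6] limit_buy(price=97, qty=1): fills=none; bids=[#4:4@100 #6:1@97] asks=[-]

Answer: 3@100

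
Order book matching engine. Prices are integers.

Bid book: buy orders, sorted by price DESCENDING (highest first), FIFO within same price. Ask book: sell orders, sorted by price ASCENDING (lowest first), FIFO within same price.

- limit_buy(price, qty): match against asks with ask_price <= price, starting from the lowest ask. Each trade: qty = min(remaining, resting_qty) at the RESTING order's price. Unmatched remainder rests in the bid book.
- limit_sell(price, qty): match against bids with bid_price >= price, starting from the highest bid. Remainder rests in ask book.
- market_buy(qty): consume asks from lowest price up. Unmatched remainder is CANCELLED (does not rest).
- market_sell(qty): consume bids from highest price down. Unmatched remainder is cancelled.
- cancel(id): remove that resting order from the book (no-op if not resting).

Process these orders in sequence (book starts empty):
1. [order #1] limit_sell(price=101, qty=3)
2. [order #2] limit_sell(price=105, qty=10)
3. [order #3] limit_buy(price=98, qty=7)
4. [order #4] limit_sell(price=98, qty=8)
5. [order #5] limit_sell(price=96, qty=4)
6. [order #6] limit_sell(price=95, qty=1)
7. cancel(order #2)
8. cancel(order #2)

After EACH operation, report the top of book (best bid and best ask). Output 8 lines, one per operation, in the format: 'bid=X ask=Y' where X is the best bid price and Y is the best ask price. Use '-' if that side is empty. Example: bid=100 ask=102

Answer: bid=- ask=101
bid=- ask=101
bid=98 ask=101
bid=- ask=98
bid=- ask=96
bid=- ask=95
bid=- ask=95
bid=- ask=95

Derivation:
After op 1 [order #1] limit_sell(price=101, qty=3): fills=none; bids=[-] asks=[#1:3@101]
After op 2 [order #2] limit_sell(price=105, qty=10): fills=none; bids=[-] asks=[#1:3@101 #2:10@105]
After op 3 [order #3] limit_buy(price=98, qty=7): fills=none; bids=[#3:7@98] asks=[#1:3@101 #2:10@105]
After op 4 [order #4] limit_sell(price=98, qty=8): fills=#3x#4:7@98; bids=[-] asks=[#4:1@98 #1:3@101 #2:10@105]
After op 5 [order #5] limit_sell(price=96, qty=4): fills=none; bids=[-] asks=[#5:4@96 #4:1@98 #1:3@101 #2:10@105]
After op 6 [order #6] limit_sell(price=95, qty=1): fills=none; bids=[-] asks=[#6:1@95 #5:4@96 #4:1@98 #1:3@101 #2:10@105]
After op 7 cancel(order #2): fills=none; bids=[-] asks=[#6:1@95 #5:4@96 #4:1@98 #1:3@101]
After op 8 cancel(order #2): fills=none; bids=[-] asks=[#6:1@95 #5:4@96 #4:1@98 #1:3@101]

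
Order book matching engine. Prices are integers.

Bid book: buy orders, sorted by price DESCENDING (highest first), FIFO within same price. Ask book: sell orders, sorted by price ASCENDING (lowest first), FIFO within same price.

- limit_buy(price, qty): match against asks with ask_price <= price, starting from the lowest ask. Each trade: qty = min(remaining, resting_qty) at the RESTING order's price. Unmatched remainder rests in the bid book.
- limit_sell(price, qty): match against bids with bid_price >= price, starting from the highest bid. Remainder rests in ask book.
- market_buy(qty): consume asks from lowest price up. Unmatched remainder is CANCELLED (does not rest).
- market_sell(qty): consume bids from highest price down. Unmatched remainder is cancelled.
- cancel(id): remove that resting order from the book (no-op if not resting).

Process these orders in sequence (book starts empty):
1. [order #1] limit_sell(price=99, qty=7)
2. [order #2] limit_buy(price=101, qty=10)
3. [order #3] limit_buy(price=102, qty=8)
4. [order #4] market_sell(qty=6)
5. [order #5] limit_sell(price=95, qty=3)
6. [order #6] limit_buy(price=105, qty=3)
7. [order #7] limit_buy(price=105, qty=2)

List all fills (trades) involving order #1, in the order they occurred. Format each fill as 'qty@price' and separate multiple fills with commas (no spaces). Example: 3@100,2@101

Answer: 7@99

Derivation:
After op 1 [order #1] limit_sell(price=99, qty=7): fills=none; bids=[-] asks=[#1:7@99]
After op 2 [order #2] limit_buy(price=101, qty=10): fills=#2x#1:7@99; bids=[#2:3@101] asks=[-]
After op 3 [order #3] limit_buy(price=102, qty=8): fills=none; bids=[#3:8@102 #2:3@101] asks=[-]
After op 4 [order #4] market_sell(qty=6): fills=#3x#4:6@102; bids=[#3:2@102 #2:3@101] asks=[-]
After op 5 [order #5] limit_sell(price=95, qty=3): fills=#3x#5:2@102 #2x#5:1@101; bids=[#2:2@101] asks=[-]
After op 6 [order #6] limit_buy(price=105, qty=3): fills=none; bids=[#6:3@105 #2:2@101] asks=[-]
After op 7 [order #7] limit_buy(price=105, qty=2): fills=none; bids=[#6:3@105 #7:2@105 #2:2@101] asks=[-]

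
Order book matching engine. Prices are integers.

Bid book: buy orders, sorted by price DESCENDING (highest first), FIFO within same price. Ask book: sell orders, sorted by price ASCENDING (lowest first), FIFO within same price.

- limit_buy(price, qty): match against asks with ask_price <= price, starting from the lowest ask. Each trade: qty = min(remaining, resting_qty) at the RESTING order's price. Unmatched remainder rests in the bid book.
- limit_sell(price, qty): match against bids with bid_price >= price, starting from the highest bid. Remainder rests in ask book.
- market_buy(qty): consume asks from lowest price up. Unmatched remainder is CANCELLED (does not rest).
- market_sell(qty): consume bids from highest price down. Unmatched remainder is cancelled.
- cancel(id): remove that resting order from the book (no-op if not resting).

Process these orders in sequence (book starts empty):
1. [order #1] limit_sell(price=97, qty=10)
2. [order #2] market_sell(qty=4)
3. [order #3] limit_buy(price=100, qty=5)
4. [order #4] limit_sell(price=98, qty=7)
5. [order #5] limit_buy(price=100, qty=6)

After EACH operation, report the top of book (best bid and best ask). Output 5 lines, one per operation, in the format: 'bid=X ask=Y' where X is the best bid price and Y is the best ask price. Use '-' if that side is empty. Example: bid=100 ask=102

After op 1 [order #1] limit_sell(price=97, qty=10): fills=none; bids=[-] asks=[#1:10@97]
After op 2 [order #2] market_sell(qty=4): fills=none; bids=[-] asks=[#1:10@97]
After op 3 [order #3] limit_buy(price=100, qty=5): fills=#3x#1:5@97; bids=[-] asks=[#1:5@97]
After op 4 [order #4] limit_sell(price=98, qty=7): fills=none; bids=[-] asks=[#1:5@97 #4:7@98]
After op 5 [order #5] limit_buy(price=100, qty=6): fills=#5x#1:5@97 #5x#4:1@98; bids=[-] asks=[#4:6@98]

Answer: bid=- ask=97
bid=- ask=97
bid=- ask=97
bid=- ask=97
bid=- ask=98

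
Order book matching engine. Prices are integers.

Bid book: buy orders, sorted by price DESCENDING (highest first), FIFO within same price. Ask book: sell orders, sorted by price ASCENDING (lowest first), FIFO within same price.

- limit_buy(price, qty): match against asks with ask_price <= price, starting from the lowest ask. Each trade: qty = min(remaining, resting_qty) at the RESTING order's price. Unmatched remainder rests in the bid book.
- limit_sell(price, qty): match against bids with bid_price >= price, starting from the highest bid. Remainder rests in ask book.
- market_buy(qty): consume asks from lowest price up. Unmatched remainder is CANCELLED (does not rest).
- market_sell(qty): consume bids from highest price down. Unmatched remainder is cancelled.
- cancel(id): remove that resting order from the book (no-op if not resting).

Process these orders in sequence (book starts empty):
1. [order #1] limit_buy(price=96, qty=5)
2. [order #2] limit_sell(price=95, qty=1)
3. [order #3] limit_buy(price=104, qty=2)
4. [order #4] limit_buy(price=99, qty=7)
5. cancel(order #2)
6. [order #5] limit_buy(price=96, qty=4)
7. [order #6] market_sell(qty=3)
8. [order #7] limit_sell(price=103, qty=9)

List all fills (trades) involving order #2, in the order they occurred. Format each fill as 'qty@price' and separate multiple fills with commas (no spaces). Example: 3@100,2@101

After op 1 [order #1] limit_buy(price=96, qty=5): fills=none; bids=[#1:5@96] asks=[-]
After op 2 [order #2] limit_sell(price=95, qty=1): fills=#1x#2:1@96; bids=[#1:4@96] asks=[-]
After op 3 [order #3] limit_buy(price=104, qty=2): fills=none; bids=[#3:2@104 #1:4@96] asks=[-]
After op 4 [order #4] limit_buy(price=99, qty=7): fills=none; bids=[#3:2@104 #4:7@99 #1:4@96] asks=[-]
After op 5 cancel(order #2): fills=none; bids=[#3:2@104 #4:7@99 #1:4@96] asks=[-]
After op 6 [order #5] limit_buy(price=96, qty=4): fills=none; bids=[#3:2@104 #4:7@99 #1:4@96 #5:4@96] asks=[-]
After op 7 [order #6] market_sell(qty=3): fills=#3x#6:2@104 #4x#6:1@99; bids=[#4:6@99 #1:4@96 #5:4@96] asks=[-]
After op 8 [order #7] limit_sell(price=103, qty=9): fills=none; bids=[#4:6@99 #1:4@96 #5:4@96] asks=[#7:9@103]

Answer: 1@96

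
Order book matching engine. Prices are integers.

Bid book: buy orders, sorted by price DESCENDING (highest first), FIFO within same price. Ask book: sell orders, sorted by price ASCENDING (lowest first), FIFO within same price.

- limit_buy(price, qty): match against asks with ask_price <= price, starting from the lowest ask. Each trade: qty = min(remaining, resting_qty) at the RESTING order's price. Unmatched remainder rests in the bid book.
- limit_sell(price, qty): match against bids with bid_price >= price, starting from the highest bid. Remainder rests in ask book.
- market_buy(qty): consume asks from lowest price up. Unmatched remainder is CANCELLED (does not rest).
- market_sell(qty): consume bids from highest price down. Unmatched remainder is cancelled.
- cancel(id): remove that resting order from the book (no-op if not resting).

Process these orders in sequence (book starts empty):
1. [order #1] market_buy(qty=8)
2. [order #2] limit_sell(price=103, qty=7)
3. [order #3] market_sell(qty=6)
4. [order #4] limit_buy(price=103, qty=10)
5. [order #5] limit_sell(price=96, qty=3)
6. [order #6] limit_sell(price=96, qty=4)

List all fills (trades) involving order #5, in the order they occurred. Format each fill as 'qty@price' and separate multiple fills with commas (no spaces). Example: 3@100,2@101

Answer: 3@103

Derivation:
After op 1 [order #1] market_buy(qty=8): fills=none; bids=[-] asks=[-]
After op 2 [order #2] limit_sell(price=103, qty=7): fills=none; bids=[-] asks=[#2:7@103]
After op 3 [order #3] market_sell(qty=6): fills=none; bids=[-] asks=[#2:7@103]
After op 4 [order #4] limit_buy(price=103, qty=10): fills=#4x#2:7@103; bids=[#4:3@103] asks=[-]
After op 5 [order #5] limit_sell(price=96, qty=3): fills=#4x#5:3@103; bids=[-] asks=[-]
After op 6 [order #6] limit_sell(price=96, qty=4): fills=none; bids=[-] asks=[#6:4@96]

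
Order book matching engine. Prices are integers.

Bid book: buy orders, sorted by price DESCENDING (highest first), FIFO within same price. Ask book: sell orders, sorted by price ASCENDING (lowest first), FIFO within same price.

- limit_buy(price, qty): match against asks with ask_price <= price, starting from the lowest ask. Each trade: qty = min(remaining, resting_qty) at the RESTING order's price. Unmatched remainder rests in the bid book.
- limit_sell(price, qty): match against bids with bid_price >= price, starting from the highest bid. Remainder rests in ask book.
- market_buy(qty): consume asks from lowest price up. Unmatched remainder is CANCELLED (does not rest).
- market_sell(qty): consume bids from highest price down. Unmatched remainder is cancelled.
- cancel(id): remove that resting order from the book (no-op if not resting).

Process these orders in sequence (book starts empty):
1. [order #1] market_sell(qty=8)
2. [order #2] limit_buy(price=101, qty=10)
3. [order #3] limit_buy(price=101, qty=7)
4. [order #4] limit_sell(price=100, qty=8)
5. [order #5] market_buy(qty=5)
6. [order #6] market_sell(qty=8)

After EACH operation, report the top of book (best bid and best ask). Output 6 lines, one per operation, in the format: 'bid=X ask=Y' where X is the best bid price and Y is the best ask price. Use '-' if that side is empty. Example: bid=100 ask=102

After op 1 [order #1] market_sell(qty=8): fills=none; bids=[-] asks=[-]
After op 2 [order #2] limit_buy(price=101, qty=10): fills=none; bids=[#2:10@101] asks=[-]
After op 3 [order #3] limit_buy(price=101, qty=7): fills=none; bids=[#2:10@101 #3:7@101] asks=[-]
After op 4 [order #4] limit_sell(price=100, qty=8): fills=#2x#4:8@101; bids=[#2:2@101 #3:7@101] asks=[-]
After op 5 [order #5] market_buy(qty=5): fills=none; bids=[#2:2@101 #3:7@101] asks=[-]
After op 6 [order #6] market_sell(qty=8): fills=#2x#6:2@101 #3x#6:6@101; bids=[#3:1@101] asks=[-]

Answer: bid=- ask=-
bid=101 ask=-
bid=101 ask=-
bid=101 ask=-
bid=101 ask=-
bid=101 ask=-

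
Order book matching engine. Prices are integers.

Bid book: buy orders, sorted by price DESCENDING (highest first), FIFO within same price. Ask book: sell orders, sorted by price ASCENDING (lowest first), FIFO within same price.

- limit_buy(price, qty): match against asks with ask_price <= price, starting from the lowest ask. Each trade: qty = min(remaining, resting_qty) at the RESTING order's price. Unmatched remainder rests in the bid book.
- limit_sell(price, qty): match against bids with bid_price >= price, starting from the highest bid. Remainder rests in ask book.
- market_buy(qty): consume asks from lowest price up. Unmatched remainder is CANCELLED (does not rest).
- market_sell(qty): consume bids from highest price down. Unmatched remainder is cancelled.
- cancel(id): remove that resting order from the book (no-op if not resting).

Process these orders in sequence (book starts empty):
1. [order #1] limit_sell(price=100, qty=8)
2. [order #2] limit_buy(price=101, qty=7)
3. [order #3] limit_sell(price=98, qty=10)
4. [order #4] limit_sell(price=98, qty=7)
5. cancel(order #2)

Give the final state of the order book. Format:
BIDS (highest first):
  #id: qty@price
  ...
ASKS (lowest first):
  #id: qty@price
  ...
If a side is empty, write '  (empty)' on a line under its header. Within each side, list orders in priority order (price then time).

After op 1 [order #1] limit_sell(price=100, qty=8): fills=none; bids=[-] asks=[#1:8@100]
After op 2 [order #2] limit_buy(price=101, qty=7): fills=#2x#1:7@100; bids=[-] asks=[#1:1@100]
After op 3 [order #3] limit_sell(price=98, qty=10): fills=none; bids=[-] asks=[#3:10@98 #1:1@100]
After op 4 [order #4] limit_sell(price=98, qty=7): fills=none; bids=[-] asks=[#3:10@98 #4:7@98 #1:1@100]
After op 5 cancel(order #2): fills=none; bids=[-] asks=[#3:10@98 #4:7@98 #1:1@100]

Answer: BIDS (highest first):
  (empty)
ASKS (lowest first):
  #3: 10@98
  #4: 7@98
  #1: 1@100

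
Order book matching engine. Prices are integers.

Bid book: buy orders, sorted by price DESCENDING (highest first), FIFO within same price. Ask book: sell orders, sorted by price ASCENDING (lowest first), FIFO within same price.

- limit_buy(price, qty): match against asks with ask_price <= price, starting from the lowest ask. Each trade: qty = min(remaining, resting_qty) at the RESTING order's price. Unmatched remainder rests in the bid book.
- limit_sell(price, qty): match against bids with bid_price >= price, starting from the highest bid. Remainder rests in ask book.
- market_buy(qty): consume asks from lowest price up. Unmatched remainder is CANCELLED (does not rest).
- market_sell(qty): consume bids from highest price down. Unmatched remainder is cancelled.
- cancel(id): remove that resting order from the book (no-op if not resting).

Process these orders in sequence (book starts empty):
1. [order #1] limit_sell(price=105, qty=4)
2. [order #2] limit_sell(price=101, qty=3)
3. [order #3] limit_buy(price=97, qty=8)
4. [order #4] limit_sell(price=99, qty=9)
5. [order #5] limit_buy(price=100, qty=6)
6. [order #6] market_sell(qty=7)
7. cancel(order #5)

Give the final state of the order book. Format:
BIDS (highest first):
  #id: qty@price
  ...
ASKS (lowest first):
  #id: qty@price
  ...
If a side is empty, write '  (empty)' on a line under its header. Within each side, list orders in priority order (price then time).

After op 1 [order #1] limit_sell(price=105, qty=4): fills=none; bids=[-] asks=[#1:4@105]
After op 2 [order #2] limit_sell(price=101, qty=3): fills=none; bids=[-] asks=[#2:3@101 #1:4@105]
After op 3 [order #3] limit_buy(price=97, qty=8): fills=none; bids=[#3:8@97] asks=[#2:3@101 #1:4@105]
After op 4 [order #4] limit_sell(price=99, qty=9): fills=none; bids=[#3:8@97] asks=[#4:9@99 #2:3@101 #1:4@105]
After op 5 [order #5] limit_buy(price=100, qty=6): fills=#5x#4:6@99; bids=[#3:8@97] asks=[#4:3@99 #2:3@101 #1:4@105]
After op 6 [order #6] market_sell(qty=7): fills=#3x#6:7@97; bids=[#3:1@97] asks=[#4:3@99 #2:3@101 #1:4@105]
After op 7 cancel(order #5): fills=none; bids=[#3:1@97] asks=[#4:3@99 #2:3@101 #1:4@105]

Answer: BIDS (highest first):
  #3: 1@97
ASKS (lowest first):
  #4: 3@99
  #2: 3@101
  #1: 4@105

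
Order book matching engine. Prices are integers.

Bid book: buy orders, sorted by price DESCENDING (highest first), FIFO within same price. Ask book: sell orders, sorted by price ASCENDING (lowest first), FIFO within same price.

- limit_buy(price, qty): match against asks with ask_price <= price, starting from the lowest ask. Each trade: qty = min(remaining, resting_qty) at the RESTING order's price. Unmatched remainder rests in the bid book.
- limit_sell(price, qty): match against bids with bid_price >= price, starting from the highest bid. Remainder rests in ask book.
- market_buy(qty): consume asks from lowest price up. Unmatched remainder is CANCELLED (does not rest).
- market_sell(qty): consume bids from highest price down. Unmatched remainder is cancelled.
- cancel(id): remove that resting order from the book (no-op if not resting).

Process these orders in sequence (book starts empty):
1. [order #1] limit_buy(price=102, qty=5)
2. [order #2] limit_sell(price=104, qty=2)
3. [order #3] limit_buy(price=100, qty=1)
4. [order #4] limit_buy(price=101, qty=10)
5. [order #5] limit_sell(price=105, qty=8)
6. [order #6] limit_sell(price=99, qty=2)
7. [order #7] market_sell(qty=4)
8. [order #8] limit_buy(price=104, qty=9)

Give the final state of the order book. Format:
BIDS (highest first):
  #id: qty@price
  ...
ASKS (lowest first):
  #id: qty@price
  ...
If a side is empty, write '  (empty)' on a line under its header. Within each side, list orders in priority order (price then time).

After op 1 [order #1] limit_buy(price=102, qty=5): fills=none; bids=[#1:5@102] asks=[-]
After op 2 [order #2] limit_sell(price=104, qty=2): fills=none; bids=[#1:5@102] asks=[#2:2@104]
After op 3 [order #3] limit_buy(price=100, qty=1): fills=none; bids=[#1:5@102 #3:1@100] asks=[#2:2@104]
After op 4 [order #4] limit_buy(price=101, qty=10): fills=none; bids=[#1:5@102 #4:10@101 #3:1@100] asks=[#2:2@104]
After op 5 [order #5] limit_sell(price=105, qty=8): fills=none; bids=[#1:5@102 #4:10@101 #3:1@100] asks=[#2:2@104 #5:8@105]
After op 6 [order #6] limit_sell(price=99, qty=2): fills=#1x#6:2@102; bids=[#1:3@102 #4:10@101 #3:1@100] asks=[#2:2@104 #5:8@105]
After op 7 [order #7] market_sell(qty=4): fills=#1x#7:3@102 #4x#7:1@101; bids=[#4:9@101 #3:1@100] asks=[#2:2@104 #5:8@105]
After op 8 [order #8] limit_buy(price=104, qty=9): fills=#8x#2:2@104; bids=[#8:7@104 #4:9@101 #3:1@100] asks=[#5:8@105]

Answer: BIDS (highest first):
  #8: 7@104
  #4: 9@101
  #3: 1@100
ASKS (lowest first):
  #5: 8@105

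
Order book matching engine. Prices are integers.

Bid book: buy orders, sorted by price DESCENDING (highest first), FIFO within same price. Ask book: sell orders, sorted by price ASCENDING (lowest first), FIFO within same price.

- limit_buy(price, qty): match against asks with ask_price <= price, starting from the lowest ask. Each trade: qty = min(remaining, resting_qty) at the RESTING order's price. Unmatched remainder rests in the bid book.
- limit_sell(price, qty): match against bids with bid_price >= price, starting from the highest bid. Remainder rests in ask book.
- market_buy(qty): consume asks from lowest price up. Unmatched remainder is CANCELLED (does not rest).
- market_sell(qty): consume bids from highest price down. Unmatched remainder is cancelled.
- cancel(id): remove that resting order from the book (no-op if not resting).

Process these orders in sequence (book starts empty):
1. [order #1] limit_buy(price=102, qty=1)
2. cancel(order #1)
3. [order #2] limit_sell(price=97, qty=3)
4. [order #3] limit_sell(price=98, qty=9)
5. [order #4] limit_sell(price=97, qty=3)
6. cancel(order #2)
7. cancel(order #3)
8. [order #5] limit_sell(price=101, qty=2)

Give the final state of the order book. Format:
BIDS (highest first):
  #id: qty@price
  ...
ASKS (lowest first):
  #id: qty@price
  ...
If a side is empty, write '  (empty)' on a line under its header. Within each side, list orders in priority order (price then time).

After op 1 [order #1] limit_buy(price=102, qty=1): fills=none; bids=[#1:1@102] asks=[-]
After op 2 cancel(order #1): fills=none; bids=[-] asks=[-]
After op 3 [order #2] limit_sell(price=97, qty=3): fills=none; bids=[-] asks=[#2:3@97]
After op 4 [order #3] limit_sell(price=98, qty=9): fills=none; bids=[-] asks=[#2:3@97 #3:9@98]
After op 5 [order #4] limit_sell(price=97, qty=3): fills=none; bids=[-] asks=[#2:3@97 #4:3@97 #3:9@98]
After op 6 cancel(order #2): fills=none; bids=[-] asks=[#4:3@97 #3:9@98]
After op 7 cancel(order #3): fills=none; bids=[-] asks=[#4:3@97]
After op 8 [order #5] limit_sell(price=101, qty=2): fills=none; bids=[-] asks=[#4:3@97 #5:2@101]

Answer: BIDS (highest first):
  (empty)
ASKS (lowest first):
  #4: 3@97
  #5: 2@101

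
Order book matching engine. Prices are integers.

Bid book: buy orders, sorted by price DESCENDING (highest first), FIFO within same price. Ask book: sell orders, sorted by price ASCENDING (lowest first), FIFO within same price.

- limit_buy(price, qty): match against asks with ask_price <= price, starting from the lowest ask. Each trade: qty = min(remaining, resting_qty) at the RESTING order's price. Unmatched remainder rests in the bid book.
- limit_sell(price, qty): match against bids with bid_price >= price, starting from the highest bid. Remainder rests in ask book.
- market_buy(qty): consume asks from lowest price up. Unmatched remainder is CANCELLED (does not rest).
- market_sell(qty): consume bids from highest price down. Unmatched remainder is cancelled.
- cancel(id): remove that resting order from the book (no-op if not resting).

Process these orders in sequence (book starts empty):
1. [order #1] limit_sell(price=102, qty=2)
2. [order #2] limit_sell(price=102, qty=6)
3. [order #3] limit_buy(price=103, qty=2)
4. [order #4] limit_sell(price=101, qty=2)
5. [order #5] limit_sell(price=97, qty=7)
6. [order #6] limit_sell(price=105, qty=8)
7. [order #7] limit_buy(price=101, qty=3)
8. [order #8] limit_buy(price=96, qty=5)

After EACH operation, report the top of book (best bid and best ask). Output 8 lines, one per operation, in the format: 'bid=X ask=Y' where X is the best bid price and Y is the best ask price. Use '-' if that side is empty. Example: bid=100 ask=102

After op 1 [order #1] limit_sell(price=102, qty=2): fills=none; bids=[-] asks=[#1:2@102]
After op 2 [order #2] limit_sell(price=102, qty=6): fills=none; bids=[-] asks=[#1:2@102 #2:6@102]
After op 3 [order #3] limit_buy(price=103, qty=2): fills=#3x#1:2@102; bids=[-] asks=[#2:6@102]
After op 4 [order #4] limit_sell(price=101, qty=2): fills=none; bids=[-] asks=[#4:2@101 #2:6@102]
After op 5 [order #5] limit_sell(price=97, qty=7): fills=none; bids=[-] asks=[#5:7@97 #4:2@101 #2:6@102]
After op 6 [order #6] limit_sell(price=105, qty=8): fills=none; bids=[-] asks=[#5:7@97 #4:2@101 #2:6@102 #6:8@105]
After op 7 [order #7] limit_buy(price=101, qty=3): fills=#7x#5:3@97; bids=[-] asks=[#5:4@97 #4:2@101 #2:6@102 #6:8@105]
After op 8 [order #8] limit_buy(price=96, qty=5): fills=none; bids=[#8:5@96] asks=[#5:4@97 #4:2@101 #2:6@102 #6:8@105]

Answer: bid=- ask=102
bid=- ask=102
bid=- ask=102
bid=- ask=101
bid=- ask=97
bid=- ask=97
bid=- ask=97
bid=96 ask=97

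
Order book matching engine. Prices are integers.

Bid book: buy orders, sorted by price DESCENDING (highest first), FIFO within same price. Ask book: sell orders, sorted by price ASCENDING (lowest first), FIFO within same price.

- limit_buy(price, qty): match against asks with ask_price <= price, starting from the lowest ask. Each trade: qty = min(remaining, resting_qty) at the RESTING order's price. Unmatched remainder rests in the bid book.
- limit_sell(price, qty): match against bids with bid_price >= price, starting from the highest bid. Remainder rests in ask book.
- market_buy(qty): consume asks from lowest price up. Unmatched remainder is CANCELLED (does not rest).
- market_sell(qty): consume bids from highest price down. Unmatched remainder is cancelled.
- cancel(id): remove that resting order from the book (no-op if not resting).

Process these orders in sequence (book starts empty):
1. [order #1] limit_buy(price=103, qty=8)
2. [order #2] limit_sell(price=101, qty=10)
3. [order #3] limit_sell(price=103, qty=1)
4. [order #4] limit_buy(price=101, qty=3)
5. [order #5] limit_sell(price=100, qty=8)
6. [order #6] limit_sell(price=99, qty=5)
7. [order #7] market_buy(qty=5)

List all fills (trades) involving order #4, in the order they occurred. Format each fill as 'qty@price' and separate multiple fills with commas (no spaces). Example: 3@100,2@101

After op 1 [order #1] limit_buy(price=103, qty=8): fills=none; bids=[#1:8@103] asks=[-]
After op 2 [order #2] limit_sell(price=101, qty=10): fills=#1x#2:8@103; bids=[-] asks=[#2:2@101]
After op 3 [order #3] limit_sell(price=103, qty=1): fills=none; bids=[-] asks=[#2:2@101 #3:1@103]
After op 4 [order #4] limit_buy(price=101, qty=3): fills=#4x#2:2@101; bids=[#4:1@101] asks=[#3:1@103]
After op 5 [order #5] limit_sell(price=100, qty=8): fills=#4x#5:1@101; bids=[-] asks=[#5:7@100 #3:1@103]
After op 6 [order #6] limit_sell(price=99, qty=5): fills=none; bids=[-] asks=[#6:5@99 #5:7@100 #3:1@103]
After op 7 [order #7] market_buy(qty=5): fills=#7x#6:5@99; bids=[-] asks=[#5:7@100 #3:1@103]

Answer: 2@101,1@101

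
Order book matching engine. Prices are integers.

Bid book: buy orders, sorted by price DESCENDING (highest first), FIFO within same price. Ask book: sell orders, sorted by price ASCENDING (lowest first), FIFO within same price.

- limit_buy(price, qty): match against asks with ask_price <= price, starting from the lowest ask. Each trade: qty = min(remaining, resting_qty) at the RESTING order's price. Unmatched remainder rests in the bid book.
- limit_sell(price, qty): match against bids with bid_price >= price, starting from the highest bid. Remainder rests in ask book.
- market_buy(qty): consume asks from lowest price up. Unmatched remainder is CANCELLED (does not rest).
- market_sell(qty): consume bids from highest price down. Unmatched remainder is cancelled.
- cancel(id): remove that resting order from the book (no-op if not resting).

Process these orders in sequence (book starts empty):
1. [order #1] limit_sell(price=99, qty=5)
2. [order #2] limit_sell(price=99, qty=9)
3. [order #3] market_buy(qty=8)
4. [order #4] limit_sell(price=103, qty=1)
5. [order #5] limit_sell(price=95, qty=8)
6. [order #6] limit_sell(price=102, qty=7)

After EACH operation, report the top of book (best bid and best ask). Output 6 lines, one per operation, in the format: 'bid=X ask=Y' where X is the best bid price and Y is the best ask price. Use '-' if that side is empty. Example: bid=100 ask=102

After op 1 [order #1] limit_sell(price=99, qty=5): fills=none; bids=[-] asks=[#1:5@99]
After op 2 [order #2] limit_sell(price=99, qty=9): fills=none; bids=[-] asks=[#1:5@99 #2:9@99]
After op 3 [order #3] market_buy(qty=8): fills=#3x#1:5@99 #3x#2:3@99; bids=[-] asks=[#2:6@99]
After op 4 [order #4] limit_sell(price=103, qty=1): fills=none; bids=[-] asks=[#2:6@99 #4:1@103]
After op 5 [order #5] limit_sell(price=95, qty=8): fills=none; bids=[-] asks=[#5:8@95 #2:6@99 #4:1@103]
After op 6 [order #6] limit_sell(price=102, qty=7): fills=none; bids=[-] asks=[#5:8@95 #2:6@99 #6:7@102 #4:1@103]

Answer: bid=- ask=99
bid=- ask=99
bid=- ask=99
bid=- ask=99
bid=- ask=95
bid=- ask=95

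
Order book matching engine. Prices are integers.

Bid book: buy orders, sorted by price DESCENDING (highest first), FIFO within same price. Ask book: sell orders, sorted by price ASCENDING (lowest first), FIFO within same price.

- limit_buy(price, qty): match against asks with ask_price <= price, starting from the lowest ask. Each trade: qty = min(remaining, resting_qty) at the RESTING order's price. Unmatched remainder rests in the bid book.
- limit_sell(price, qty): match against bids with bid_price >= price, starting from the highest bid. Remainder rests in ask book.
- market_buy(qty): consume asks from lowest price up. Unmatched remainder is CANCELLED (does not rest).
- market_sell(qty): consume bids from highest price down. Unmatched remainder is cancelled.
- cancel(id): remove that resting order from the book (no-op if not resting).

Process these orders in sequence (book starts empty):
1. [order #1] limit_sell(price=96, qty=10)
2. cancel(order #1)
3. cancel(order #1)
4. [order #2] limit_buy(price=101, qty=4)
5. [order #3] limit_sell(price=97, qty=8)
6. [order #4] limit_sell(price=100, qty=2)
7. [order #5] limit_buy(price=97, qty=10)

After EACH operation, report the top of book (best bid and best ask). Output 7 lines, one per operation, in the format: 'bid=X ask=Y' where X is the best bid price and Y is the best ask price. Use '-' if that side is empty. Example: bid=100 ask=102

Answer: bid=- ask=96
bid=- ask=-
bid=- ask=-
bid=101 ask=-
bid=- ask=97
bid=- ask=97
bid=97 ask=100

Derivation:
After op 1 [order #1] limit_sell(price=96, qty=10): fills=none; bids=[-] asks=[#1:10@96]
After op 2 cancel(order #1): fills=none; bids=[-] asks=[-]
After op 3 cancel(order #1): fills=none; bids=[-] asks=[-]
After op 4 [order #2] limit_buy(price=101, qty=4): fills=none; bids=[#2:4@101] asks=[-]
After op 5 [order #3] limit_sell(price=97, qty=8): fills=#2x#3:4@101; bids=[-] asks=[#3:4@97]
After op 6 [order #4] limit_sell(price=100, qty=2): fills=none; bids=[-] asks=[#3:4@97 #4:2@100]
After op 7 [order #5] limit_buy(price=97, qty=10): fills=#5x#3:4@97; bids=[#5:6@97] asks=[#4:2@100]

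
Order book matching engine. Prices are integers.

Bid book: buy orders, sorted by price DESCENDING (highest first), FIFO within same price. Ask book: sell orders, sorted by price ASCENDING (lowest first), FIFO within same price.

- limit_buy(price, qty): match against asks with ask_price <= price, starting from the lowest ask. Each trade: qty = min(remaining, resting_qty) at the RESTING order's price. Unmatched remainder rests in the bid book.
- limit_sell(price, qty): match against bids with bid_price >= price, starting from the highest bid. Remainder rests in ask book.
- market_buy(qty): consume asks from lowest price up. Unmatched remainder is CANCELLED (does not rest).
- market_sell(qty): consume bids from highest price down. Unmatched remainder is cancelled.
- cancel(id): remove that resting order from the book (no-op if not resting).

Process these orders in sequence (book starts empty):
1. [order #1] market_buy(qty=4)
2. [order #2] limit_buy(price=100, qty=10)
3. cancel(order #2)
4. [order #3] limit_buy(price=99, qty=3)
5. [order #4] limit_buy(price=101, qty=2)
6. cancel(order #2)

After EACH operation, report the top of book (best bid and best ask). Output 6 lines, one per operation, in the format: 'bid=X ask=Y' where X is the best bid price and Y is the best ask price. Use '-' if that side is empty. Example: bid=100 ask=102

Answer: bid=- ask=-
bid=100 ask=-
bid=- ask=-
bid=99 ask=-
bid=101 ask=-
bid=101 ask=-

Derivation:
After op 1 [order #1] market_buy(qty=4): fills=none; bids=[-] asks=[-]
After op 2 [order #2] limit_buy(price=100, qty=10): fills=none; bids=[#2:10@100] asks=[-]
After op 3 cancel(order #2): fills=none; bids=[-] asks=[-]
After op 4 [order #3] limit_buy(price=99, qty=3): fills=none; bids=[#3:3@99] asks=[-]
After op 5 [order #4] limit_buy(price=101, qty=2): fills=none; bids=[#4:2@101 #3:3@99] asks=[-]
After op 6 cancel(order #2): fills=none; bids=[#4:2@101 #3:3@99] asks=[-]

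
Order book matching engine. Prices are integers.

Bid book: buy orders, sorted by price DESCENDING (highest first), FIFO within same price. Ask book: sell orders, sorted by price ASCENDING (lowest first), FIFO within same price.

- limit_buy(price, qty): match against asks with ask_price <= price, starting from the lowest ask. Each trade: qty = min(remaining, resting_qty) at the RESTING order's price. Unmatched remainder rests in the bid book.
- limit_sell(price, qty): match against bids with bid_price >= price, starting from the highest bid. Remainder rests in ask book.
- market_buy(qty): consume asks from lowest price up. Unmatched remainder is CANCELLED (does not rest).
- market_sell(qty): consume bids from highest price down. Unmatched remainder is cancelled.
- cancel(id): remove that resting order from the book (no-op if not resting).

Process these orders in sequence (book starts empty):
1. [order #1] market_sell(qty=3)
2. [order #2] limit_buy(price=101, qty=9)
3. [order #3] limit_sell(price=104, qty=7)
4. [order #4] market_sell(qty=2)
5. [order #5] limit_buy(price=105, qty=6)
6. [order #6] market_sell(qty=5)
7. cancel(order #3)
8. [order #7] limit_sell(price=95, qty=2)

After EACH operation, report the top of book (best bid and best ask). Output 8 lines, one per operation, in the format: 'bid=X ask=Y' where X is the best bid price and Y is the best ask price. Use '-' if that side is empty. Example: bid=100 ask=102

Answer: bid=- ask=-
bid=101 ask=-
bid=101 ask=104
bid=101 ask=104
bid=101 ask=104
bid=101 ask=104
bid=101 ask=-
bid=- ask=-

Derivation:
After op 1 [order #1] market_sell(qty=3): fills=none; bids=[-] asks=[-]
After op 2 [order #2] limit_buy(price=101, qty=9): fills=none; bids=[#2:9@101] asks=[-]
After op 3 [order #3] limit_sell(price=104, qty=7): fills=none; bids=[#2:9@101] asks=[#3:7@104]
After op 4 [order #4] market_sell(qty=2): fills=#2x#4:2@101; bids=[#2:7@101] asks=[#3:7@104]
After op 5 [order #5] limit_buy(price=105, qty=6): fills=#5x#3:6@104; bids=[#2:7@101] asks=[#3:1@104]
After op 6 [order #6] market_sell(qty=5): fills=#2x#6:5@101; bids=[#2:2@101] asks=[#3:1@104]
After op 7 cancel(order #3): fills=none; bids=[#2:2@101] asks=[-]
After op 8 [order #7] limit_sell(price=95, qty=2): fills=#2x#7:2@101; bids=[-] asks=[-]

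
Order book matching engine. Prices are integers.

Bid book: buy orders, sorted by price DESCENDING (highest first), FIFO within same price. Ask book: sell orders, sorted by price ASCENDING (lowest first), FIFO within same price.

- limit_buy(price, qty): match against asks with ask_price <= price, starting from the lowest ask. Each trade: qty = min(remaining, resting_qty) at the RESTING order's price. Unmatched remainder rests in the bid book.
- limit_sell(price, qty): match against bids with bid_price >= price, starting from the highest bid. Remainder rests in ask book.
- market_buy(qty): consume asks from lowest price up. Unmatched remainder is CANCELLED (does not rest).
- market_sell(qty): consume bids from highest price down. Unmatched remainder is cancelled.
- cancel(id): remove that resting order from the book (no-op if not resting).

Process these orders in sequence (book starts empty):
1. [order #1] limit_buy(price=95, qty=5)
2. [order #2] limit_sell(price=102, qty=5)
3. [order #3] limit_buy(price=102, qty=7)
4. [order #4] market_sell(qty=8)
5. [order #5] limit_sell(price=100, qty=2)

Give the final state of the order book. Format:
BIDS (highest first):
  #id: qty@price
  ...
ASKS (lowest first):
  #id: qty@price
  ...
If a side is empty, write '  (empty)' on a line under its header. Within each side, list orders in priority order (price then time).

After op 1 [order #1] limit_buy(price=95, qty=5): fills=none; bids=[#1:5@95] asks=[-]
After op 2 [order #2] limit_sell(price=102, qty=5): fills=none; bids=[#1:5@95] asks=[#2:5@102]
After op 3 [order #3] limit_buy(price=102, qty=7): fills=#3x#2:5@102; bids=[#3:2@102 #1:5@95] asks=[-]
After op 4 [order #4] market_sell(qty=8): fills=#3x#4:2@102 #1x#4:5@95; bids=[-] asks=[-]
After op 5 [order #5] limit_sell(price=100, qty=2): fills=none; bids=[-] asks=[#5:2@100]

Answer: BIDS (highest first):
  (empty)
ASKS (lowest first):
  #5: 2@100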